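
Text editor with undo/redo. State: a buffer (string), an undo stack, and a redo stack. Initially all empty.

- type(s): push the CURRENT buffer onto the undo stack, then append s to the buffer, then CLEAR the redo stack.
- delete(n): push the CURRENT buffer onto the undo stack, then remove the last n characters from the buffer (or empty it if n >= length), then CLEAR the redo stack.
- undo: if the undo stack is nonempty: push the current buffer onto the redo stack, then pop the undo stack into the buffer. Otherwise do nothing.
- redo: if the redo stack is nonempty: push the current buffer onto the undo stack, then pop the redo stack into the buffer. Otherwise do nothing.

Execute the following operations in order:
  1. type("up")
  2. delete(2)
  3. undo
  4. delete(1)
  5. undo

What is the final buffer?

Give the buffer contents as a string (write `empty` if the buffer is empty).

Answer: up

Derivation:
After op 1 (type): buf='up' undo_depth=1 redo_depth=0
After op 2 (delete): buf='(empty)' undo_depth=2 redo_depth=0
After op 3 (undo): buf='up' undo_depth=1 redo_depth=1
After op 4 (delete): buf='u' undo_depth=2 redo_depth=0
After op 5 (undo): buf='up' undo_depth=1 redo_depth=1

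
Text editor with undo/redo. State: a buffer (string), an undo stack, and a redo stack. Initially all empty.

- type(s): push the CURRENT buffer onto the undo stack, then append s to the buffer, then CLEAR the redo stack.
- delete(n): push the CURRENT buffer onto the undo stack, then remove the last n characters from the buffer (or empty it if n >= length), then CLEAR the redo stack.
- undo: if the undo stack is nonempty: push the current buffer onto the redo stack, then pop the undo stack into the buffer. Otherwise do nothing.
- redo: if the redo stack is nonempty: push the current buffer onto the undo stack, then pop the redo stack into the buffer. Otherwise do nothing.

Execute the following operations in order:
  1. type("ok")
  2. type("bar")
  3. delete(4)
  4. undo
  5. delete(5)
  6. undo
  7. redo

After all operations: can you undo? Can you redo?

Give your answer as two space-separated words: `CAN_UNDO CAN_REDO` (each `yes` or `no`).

Answer: yes no

Derivation:
After op 1 (type): buf='ok' undo_depth=1 redo_depth=0
After op 2 (type): buf='okbar' undo_depth=2 redo_depth=0
After op 3 (delete): buf='o' undo_depth=3 redo_depth=0
After op 4 (undo): buf='okbar' undo_depth=2 redo_depth=1
After op 5 (delete): buf='(empty)' undo_depth=3 redo_depth=0
After op 6 (undo): buf='okbar' undo_depth=2 redo_depth=1
After op 7 (redo): buf='(empty)' undo_depth=3 redo_depth=0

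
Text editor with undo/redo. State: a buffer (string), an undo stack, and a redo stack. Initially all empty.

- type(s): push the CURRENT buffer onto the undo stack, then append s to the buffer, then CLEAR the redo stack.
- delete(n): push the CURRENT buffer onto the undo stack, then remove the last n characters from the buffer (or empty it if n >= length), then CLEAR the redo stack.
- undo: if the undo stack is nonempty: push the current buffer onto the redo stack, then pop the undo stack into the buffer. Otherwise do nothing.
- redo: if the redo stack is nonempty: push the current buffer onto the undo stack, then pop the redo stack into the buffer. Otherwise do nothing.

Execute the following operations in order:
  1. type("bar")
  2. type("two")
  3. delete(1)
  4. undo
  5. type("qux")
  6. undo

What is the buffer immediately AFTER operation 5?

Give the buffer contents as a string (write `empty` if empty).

Answer: bartwoqux

Derivation:
After op 1 (type): buf='bar' undo_depth=1 redo_depth=0
After op 2 (type): buf='bartwo' undo_depth=2 redo_depth=0
After op 3 (delete): buf='bartw' undo_depth=3 redo_depth=0
After op 4 (undo): buf='bartwo' undo_depth=2 redo_depth=1
After op 5 (type): buf='bartwoqux' undo_depth=3 redo_depth=0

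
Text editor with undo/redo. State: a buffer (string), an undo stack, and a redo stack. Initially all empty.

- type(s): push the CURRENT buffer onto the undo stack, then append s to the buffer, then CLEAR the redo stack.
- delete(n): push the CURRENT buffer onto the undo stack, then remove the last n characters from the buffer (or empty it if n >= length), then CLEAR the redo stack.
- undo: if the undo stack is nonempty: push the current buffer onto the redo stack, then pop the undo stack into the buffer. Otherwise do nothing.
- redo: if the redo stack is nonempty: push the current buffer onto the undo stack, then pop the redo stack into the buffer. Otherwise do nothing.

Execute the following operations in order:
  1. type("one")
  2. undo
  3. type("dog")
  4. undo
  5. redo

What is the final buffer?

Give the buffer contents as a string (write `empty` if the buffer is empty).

After op 1 (type): buf='one' undo_depth=1 redo_depth=0
After op 2 (undo): buf='(empty)' undo_depth=0 redo_depth=1
After op 3 (type): buf='dog' undo_depth=1 redo_depth=0
After op 4 (undo): buf='(empty)' undo_depth=0 redo_depth=1
After op 5 (redo): buf='dog' undo_depth=1 redo_depth=0

Answer: dog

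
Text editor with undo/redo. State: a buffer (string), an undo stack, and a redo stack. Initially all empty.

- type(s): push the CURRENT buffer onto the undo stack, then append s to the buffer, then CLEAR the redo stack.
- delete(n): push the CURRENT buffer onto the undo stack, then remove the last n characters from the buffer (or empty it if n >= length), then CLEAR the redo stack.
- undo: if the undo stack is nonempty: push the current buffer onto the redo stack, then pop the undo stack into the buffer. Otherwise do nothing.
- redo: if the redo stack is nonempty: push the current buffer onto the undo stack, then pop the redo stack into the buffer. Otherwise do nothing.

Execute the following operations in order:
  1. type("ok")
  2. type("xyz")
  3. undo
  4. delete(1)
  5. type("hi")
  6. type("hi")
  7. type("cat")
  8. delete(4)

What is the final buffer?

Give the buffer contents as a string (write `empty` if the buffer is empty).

After op 1 (type): buf='ok' undo_depth=1 redo_depth=0
After op 2 (type): buf='okxyz' undo_depth=2 redo_depth=0
After op 3 (undo): buf='ok' undo_depth=1 redo_depth=1
After op 4 (delete): buf='o' undo_depth=2 redo_depth=0
After op 5 (type): buf='ohi' undo_depth=3 redo_depth=0
After op 6 (type): buf='ohihi' undo_depth=4 redo_depth=0
After op 7 (type): buf='ohihicat' undo_depth=5 redo_depth=0
After op 8 (delete): buf='ohih' undo_depth=6 redo_depth=0

Answer: ohih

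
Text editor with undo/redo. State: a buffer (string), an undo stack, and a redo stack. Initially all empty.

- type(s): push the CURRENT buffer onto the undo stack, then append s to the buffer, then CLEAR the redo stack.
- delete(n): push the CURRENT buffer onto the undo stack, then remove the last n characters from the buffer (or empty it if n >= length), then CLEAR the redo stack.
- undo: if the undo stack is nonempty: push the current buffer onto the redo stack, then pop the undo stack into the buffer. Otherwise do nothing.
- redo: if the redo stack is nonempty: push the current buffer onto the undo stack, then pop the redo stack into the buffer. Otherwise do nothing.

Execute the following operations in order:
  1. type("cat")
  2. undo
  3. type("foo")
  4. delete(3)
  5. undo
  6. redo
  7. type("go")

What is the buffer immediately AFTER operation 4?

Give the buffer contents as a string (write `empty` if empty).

After op 1 (type): buf='cat' undo_depth=1 redo_depth=0
After op 2 (undo): buf='(empty)' undo_depth=0 redo_depth=1
After op 3 (type): buf='foo' undo_depth=1 redo_depth=0
After op 4 (delete): buf='(empty)' undo_depth=2 redo_depth=0

Answer: empty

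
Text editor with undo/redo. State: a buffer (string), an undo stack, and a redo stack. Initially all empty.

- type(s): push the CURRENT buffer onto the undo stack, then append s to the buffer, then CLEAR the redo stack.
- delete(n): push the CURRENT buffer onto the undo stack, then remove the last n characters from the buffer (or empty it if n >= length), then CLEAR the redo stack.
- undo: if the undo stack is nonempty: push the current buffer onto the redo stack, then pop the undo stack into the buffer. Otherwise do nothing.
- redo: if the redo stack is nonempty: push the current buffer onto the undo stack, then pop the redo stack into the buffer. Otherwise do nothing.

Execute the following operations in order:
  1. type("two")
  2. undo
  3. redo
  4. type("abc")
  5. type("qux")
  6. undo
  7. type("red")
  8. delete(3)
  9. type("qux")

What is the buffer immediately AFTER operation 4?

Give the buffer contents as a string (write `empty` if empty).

Answer: twoabc

Derivation:
After op 1 (type): buf='two' undo_depth=1 redo_depth=0
After op 2 (undo): buf='(empty)' undo_depth=0 redo_depth=1
After op 3 (redo): buf='two' undo_depth=1 redo_depth=0
After op 4 (type): buf='twoabc' undo_depth=2 redo_depth=0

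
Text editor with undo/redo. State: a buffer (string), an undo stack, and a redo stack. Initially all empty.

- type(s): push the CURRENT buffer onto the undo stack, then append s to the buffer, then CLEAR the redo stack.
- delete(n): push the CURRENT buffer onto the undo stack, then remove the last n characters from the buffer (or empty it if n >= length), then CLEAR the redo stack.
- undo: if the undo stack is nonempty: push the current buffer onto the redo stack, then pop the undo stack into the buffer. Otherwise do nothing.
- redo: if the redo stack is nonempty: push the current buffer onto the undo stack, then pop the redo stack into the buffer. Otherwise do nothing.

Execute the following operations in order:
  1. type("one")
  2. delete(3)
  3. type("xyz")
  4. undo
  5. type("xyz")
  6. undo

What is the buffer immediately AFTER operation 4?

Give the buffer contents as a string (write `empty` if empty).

Answer: empty

Derivation:
After op 1 (type): buf='one' undo_depth=1 redo_depth=0
After op 2 (delete): buf='(empty)' undo_depth=2 redo_depth=0
After op 3 (type): buf='xyz' undo_depth=3 redo_depth=0
After op 4 (undo): buf='(empty)' undo_depth=2 redo_depth=1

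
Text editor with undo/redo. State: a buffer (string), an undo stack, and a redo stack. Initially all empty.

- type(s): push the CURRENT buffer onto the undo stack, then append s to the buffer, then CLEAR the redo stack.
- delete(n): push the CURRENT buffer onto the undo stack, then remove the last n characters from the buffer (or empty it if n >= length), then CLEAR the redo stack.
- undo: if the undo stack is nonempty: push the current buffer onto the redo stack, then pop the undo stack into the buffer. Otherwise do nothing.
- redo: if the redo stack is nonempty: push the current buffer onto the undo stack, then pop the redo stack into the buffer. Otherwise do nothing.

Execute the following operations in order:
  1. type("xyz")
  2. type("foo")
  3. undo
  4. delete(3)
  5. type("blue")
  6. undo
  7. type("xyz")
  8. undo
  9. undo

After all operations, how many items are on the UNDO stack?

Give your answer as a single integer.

Answer: 1

Derivation:
After op 1 (type): buf='xyz' undo_depth=1 redo_depth=0
After op 2 (type): buf='xyzfoo' undo_depth=2 redo_depth=0
After op 3 (undo): buf='xyz' undo_depth=1 redo_depth=1
After op 4 (delete): buf='(empty)' undo_depth=2 redo_depth=0
After op 5 (type): buf='blue' undo_depth=3 redo_depth=0
After op 6 (undo): buf='(empty)' undo_depth=2 redo_depth=1
After op 7 (type): buf='xyz' undo_depth=3 redo_depth=0
After op 8 (undo): buf='(empty)' undo_depth=2 redo_depth=1
After op 9 (undo): buf='xyz' undo_depth=1 redo_depth=2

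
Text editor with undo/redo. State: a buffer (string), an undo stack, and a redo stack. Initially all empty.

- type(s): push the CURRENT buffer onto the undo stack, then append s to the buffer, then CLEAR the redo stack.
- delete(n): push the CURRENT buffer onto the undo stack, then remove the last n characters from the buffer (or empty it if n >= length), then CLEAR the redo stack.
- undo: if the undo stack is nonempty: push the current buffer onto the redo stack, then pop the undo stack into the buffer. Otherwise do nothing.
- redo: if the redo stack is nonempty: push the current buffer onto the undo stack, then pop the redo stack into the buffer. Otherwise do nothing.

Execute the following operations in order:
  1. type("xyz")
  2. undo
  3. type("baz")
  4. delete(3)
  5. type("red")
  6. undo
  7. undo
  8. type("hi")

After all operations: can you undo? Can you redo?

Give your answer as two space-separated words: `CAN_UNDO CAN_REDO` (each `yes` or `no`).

After op 1 (type): buf='xyz' undo_depth=1 redo_depth=0
After op 2 (undo): buf='(empty)' undo_depth=0 redo_depth=1
After op 3 (type): buf='baz' undo_depth=1 redo_depth=0
After op 4 (delete): buf='(empty)' undo_depth=2 redo_depth=0
After op 5 (type): buf='red' undo_depth=3 redo_depth=0
After op 6 (undo): buf='(empty)' undo_depth=2 redo_depth=1
After op 7 (undo): buf='baz' undo_depth=1 redo_depth=2
After op 8 (type): buf='bazhi' undo_depth=2 redo_depth=0

Answer: yes no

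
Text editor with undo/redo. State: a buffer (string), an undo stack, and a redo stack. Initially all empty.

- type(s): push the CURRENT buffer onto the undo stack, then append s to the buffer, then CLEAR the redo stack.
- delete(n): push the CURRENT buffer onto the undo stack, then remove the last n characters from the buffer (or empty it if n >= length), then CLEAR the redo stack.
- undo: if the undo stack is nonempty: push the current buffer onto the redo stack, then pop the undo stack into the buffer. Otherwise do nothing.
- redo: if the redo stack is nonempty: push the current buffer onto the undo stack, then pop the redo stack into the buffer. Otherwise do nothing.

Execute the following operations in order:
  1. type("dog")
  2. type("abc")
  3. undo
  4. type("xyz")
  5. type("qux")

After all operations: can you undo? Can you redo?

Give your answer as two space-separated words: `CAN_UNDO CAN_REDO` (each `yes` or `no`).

After op 1 (type): buf='dog' undo_depth=1 redo_depth=0
After op 2 (type): buf='dogabc' undo_depth=2 redo_depth=0
After op 3 (undo): buf='dog' undo_depth=1 redo_depth=1
After op 4 (type): buf='dogxyz' undo_depth=2 redo_depth=0
After op 5 (type): buf='dogxyzqux' undo_depth=3 redo_depth=0

Answer: yes no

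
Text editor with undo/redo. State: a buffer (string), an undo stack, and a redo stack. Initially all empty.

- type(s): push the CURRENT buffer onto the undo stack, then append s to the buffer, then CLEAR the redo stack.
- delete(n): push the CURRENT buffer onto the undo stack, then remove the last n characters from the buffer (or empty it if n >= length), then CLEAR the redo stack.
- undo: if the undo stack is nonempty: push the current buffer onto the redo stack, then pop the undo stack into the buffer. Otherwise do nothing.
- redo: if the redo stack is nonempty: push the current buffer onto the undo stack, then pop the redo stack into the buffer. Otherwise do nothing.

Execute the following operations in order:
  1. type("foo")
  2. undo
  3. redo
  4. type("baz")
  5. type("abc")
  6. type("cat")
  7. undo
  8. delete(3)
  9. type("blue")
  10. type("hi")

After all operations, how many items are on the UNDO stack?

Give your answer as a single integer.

Answer: 6

Derivation:
After op 1 (type): buf='foo' undo_depth=1 redo_depth=0
After op 2 (undo): buf='(empty)' undo_depth=0 redo_depth=1
After op 3 (redo): buf='foo' undo_depth=1 redo_depth=0
After op 4 (type): buf='foobaz' undo_depth=2 redo_depth=0
After op 5 (type): buf='foobazabc' undo_depth=3 redo_depth=0
After op 6 (type): buf='foobazabccat' undo_depth=4 redo_depth=0
After op 7 (undo): buf='foobazabc' undo_depth=3 redo_depth=1
After op 8 (delete): buf='foobaz' undo_depth=4 redo_depth=0
After op 9 (type): buf='foobazblue' undo_depth=5 redo_depth=0
After op 10 (type): buf='foobazbluehi' undo_depth=6 redo_depth=0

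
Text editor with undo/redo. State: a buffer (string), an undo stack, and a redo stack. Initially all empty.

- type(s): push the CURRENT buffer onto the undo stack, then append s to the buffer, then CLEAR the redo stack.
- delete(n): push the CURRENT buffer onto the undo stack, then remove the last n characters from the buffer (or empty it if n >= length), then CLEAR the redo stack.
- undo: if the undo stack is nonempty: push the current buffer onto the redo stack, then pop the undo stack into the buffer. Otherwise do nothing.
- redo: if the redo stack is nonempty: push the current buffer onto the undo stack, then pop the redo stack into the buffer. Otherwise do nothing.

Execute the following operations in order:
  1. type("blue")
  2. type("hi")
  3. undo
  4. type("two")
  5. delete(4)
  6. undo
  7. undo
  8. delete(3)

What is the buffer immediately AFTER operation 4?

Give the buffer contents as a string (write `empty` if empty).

Answer: bluetwo

Derivation:
After op 1 (type): buf='blue' undo_depth=1 redo_depth=0
After op 2 (type): buf='bluehi' undo_depth=2 redo_depth=0
After op 3 (undo): buf='blue' undo_depth=1 redo_depth=1
After op 4 (type): buf='bluetwo' undo_depth=2 redo_depth=0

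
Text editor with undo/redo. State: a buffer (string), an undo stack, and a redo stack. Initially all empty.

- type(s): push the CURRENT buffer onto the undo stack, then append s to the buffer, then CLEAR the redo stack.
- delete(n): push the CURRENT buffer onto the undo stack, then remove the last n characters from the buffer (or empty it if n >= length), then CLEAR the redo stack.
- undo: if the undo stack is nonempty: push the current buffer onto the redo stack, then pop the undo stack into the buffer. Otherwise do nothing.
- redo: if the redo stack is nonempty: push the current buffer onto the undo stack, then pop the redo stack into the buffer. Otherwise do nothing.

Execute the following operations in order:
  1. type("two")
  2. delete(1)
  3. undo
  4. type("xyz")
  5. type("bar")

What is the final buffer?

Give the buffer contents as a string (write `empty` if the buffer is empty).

Answer: twoxyzbar

Derivation:
After op 1 (type): buf='two' undo_depth=1 redo_depth=0
After op 2 (delete): buf='tw' undo_depth=2 redo_depth=0
After op 3 (undo): buf='two' undo_depth=1 redo_depth=1
After op 4 (type): buf='twoxyz' undo_depth=2 redo_depth=0
After op 5 (type): buf='twoxyzbar' undo_depth=3 redo_depth=0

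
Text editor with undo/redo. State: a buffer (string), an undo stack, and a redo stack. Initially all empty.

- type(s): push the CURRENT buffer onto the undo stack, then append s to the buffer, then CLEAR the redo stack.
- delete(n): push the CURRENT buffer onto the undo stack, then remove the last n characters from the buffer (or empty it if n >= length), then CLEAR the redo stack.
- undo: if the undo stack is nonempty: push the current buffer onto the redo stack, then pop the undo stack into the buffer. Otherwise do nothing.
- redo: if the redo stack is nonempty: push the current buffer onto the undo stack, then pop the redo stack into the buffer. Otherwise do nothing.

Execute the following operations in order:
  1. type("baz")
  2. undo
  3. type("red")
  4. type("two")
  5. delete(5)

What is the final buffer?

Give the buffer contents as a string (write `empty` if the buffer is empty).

Answer: r

Derivation:
After op 1 (type): buf='baz' undo_depth=1 redo_depth=0
After op 2 (undo): buf='(empty)' undo_depth=0 redo_depth=1
After op 3 (type): buf='red' undo_depth=1 redo_depth=0
After op 4 (type): buf='redtwo' undo_depth=2 redo_depth=0
After op 5 (delete): buf='r' undo_depth=3 redo_depth=0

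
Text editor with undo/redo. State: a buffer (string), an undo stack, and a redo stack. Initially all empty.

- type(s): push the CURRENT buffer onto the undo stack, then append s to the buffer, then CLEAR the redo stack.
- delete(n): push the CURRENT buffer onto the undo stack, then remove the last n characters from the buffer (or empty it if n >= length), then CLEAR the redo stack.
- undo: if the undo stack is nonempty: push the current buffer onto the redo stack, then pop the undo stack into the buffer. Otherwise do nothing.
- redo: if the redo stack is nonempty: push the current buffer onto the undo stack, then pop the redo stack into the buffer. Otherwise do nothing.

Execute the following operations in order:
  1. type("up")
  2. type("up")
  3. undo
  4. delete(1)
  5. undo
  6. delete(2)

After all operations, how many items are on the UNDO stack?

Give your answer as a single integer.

Answer: 2

Derivation:
After op 1 (type): buf='up' undo_depth=1 redo_depth=0
After op 2 (type): buf='upup' undo_depth=2 redo_depth=0
After op 3 (undo): buf='up' undo_depth=1 redo_depth=1
After op 4 (delete): buf='u' undo_depth=2 redo_depth=0
After op 5 (undo): buf='up' undo_depth=1 redo_depth=1
After op 6 (delete): buf='(empty)' undo_depth=2 redo_depth=0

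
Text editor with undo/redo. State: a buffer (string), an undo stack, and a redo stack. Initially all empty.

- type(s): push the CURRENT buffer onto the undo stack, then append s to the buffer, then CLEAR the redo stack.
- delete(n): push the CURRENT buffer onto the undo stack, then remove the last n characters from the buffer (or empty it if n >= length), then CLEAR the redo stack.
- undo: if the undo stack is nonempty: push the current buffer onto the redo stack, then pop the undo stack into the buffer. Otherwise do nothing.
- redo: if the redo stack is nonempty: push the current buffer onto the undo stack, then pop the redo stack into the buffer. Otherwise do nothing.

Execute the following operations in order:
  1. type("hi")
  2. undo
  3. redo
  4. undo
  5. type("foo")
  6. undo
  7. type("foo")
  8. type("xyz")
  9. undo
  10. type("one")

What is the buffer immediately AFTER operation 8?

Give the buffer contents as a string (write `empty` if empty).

After op 1 (type): buf='hi' undo_depth=1 redo_depth=0
After op 2 (undo): buf='(empty)' undo_depth=0 redo_depth=1
After op 3 (redo): buf='hi' undo_depth=1 redo_depth=0
After op 4 (undo): buf='(empty)' undo_depth=0 redo_depth=1
After op 5 (type): buf='foo' undo_depth=1 redo_depth=0
After op 6 (undo): buf='(empty)' undo_depth=0 redo_depth=1
After op 7 (type): buf='foo' undo_depth=1 redo_depth=0
After op 8 (type): buf='fooxyz' undo_depth=2 redo_depth=0

Answer: fooxyz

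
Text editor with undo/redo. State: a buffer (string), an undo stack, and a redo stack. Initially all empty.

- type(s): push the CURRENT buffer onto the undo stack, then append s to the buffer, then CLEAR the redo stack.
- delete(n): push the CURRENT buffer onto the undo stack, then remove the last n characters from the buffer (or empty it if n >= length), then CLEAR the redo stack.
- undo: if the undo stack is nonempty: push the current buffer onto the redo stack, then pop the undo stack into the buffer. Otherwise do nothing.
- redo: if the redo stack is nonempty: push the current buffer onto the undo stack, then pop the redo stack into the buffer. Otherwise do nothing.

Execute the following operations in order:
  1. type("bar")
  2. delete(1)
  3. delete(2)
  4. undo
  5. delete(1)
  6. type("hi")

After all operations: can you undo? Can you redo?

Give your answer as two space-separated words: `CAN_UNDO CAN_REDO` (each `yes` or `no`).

Answer: yes no

Derivation:
After op 1 (type): buf='bar' undo_depth=1 redo_depth=0
After op 2 (delete): buf='ba' undo_depth=2 redo_depth=0
After op 3 (delete): buf='(empty)' undo_depth=3 redo_depth=0
After op 4 (undo): buf='ba' undo_depth=2 redo_depth=1
After op 5 (delete): buf='b' undo_depth=3 redo_depth=0
After op 6 (type): buf='bhi' undo_depth=4 redo_depth=0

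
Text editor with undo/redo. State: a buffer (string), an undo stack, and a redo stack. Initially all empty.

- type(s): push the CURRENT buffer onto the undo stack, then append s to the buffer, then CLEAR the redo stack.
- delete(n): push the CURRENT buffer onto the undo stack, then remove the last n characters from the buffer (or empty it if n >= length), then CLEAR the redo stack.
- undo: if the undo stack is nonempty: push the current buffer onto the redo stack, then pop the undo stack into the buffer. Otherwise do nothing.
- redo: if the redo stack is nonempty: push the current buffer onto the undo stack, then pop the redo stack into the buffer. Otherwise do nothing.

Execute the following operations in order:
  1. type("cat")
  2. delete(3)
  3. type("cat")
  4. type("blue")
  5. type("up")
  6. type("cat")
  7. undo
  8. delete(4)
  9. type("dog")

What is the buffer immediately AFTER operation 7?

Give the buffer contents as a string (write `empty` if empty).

Answer: catblueup

Derivation:
After op 1 (type): buf='cat' undo_depth=1 redo_depth=0
After op 2 (delete): buf='(empty)' undo_depth=2 redo_depth=0
After op 3 (type): buf='cat' undo_depth=3 redo_depth=0
After op 4 (type): buf='catblue' undo_depth=4 redo_depth=0
After op 5 (type): buf='catblueup' undo_depth=5 redo_depth=0
After op 6 (type): buf='catblueupcat' undo_depth=6 redo_depth=0
After op 7 (undo): buf='catblueup' undo_depth=5 redo_depth=1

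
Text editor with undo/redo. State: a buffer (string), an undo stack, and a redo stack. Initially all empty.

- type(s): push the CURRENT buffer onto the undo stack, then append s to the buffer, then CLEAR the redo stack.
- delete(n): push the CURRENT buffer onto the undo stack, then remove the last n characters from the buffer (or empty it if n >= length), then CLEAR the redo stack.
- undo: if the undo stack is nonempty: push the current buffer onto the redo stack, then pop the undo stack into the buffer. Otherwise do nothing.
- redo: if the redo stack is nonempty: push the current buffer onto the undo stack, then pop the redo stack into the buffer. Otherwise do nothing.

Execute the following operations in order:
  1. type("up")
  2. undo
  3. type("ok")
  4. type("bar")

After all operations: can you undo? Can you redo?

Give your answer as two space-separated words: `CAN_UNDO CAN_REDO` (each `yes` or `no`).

After op 1 (type): buf='up' undo_depth=1 redo_depth=0
After op 2 (undo): buf='(empty)' undo_depth=0 redo_depth=1
After op 3 (type): buf='ok' undo_depth=1 redo_depth=0
After op 4 (type): buf='okbar' undo_depth=2 redo_depth=0

Answer: yes no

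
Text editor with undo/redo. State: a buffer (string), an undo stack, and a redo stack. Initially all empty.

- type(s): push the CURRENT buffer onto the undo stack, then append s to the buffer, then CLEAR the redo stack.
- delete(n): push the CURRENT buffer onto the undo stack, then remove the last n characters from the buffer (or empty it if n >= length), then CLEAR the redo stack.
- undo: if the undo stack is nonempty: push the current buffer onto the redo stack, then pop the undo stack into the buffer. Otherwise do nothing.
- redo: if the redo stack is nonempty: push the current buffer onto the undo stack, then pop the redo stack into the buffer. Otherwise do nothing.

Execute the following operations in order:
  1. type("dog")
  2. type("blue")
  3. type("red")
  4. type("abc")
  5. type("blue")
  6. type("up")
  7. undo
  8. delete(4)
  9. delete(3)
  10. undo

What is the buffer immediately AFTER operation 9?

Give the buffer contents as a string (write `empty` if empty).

Answer: dogbluered

Derivation:
After op 1 (type): buf='dog' undo_depth=1 redo_depth=0
After op 2 (type): buf='dogblue' undo_depth=2 redo_depth=0
After op 3 (type): buf='dogbluered' undo_depth=3 redo_depth=0
After op 4 (type): buf='dogblueredabc' undo_depth=4 redo_depth=0
After op 5 (type): buf='dogblueredabcblue' undo_depth=5 redo_depth=0
After op 6 (type): buf='dogblueredabcblueup' undo_depth=6 redo_depth=0
After op 7 (undo): buf='dogblueredabcblue' undo_depth=5 redo_depth=1
After op 8 (delete): buf='dogblueredabc' undo_depth=6 redo_depth=0
After op 9 (delete): buf='dogbluered' undo_depth=7 redo_depth=0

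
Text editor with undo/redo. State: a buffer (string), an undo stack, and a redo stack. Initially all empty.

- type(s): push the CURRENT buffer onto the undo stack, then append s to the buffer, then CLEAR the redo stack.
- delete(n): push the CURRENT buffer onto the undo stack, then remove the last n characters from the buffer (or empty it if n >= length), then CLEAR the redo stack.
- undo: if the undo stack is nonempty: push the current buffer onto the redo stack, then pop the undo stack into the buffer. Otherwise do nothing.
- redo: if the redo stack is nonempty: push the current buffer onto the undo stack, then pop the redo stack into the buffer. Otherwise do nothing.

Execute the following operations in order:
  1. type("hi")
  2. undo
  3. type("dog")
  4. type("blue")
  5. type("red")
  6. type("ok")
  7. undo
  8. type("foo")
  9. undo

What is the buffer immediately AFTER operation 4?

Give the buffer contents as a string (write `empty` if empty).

After op 1 (type): buf='hi' undo_depth=1 redo_depth=0
After op 2 (undo): buf='(empty)' undo_depth=0 redo_depth=1
After op 3 (type): buf='dog' undo_depth=1 redo_depth=0
After op 4 (type): buf='dogblue' undo_depth=2 redo_depth=0

Answer: dogblue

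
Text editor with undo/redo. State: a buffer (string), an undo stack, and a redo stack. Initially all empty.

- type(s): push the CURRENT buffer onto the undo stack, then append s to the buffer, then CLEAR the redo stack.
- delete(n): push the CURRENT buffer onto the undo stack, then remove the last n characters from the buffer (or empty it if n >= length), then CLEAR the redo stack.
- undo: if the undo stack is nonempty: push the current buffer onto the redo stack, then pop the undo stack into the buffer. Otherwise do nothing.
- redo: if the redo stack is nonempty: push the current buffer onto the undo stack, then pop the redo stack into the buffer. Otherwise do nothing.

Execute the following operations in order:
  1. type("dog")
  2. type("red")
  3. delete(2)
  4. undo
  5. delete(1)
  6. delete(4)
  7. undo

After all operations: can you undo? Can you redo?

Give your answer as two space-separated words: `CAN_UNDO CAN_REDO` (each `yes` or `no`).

After op 1 (type): buf='dog' undo_depth=1 redo_depth=0
After op 2 (type): buf='dogred' undo_depth=2 redo_depth=0
After op 3 (delete): buf='dogr' undo_depth=3 redo_depth=0
After op 4 (undo): buf='dogred' undo_depth=2 redo_depth=1
After op 5 (delete): buf='dogre' undo_depth=3 redo_depth=0
After op 6 (delete): buf='d' undo_depth=4 redo_depth=0
After op 7 (undo): buf='dogre' undo_depth=3 redo_depth=1

Answer: yes yes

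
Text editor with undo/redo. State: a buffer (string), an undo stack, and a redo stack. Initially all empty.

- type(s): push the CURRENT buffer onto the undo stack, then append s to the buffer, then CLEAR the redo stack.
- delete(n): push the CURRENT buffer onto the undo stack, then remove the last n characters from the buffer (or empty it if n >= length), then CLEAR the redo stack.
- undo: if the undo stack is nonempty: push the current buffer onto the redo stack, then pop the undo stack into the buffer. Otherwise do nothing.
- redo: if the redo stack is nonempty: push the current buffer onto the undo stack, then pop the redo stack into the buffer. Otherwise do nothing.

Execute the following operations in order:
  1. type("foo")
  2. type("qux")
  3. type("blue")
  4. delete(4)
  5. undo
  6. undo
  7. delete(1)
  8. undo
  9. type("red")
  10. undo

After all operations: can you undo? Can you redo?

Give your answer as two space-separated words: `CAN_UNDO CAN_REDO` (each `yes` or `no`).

After op 1 (type): buf='foo' undo_depth=1 redo_depth=0
After op 2 (type): buf='fooqux' undo_depth=2 redo_depth=0
After op 3 (type): buf='fooquxblue' undo_depth=3 redo_depth=0
After op 4 (delete): buf='fooqux' undo_depth=4 redo_depth=0
After op 5 (undo): buf='fooquxblue' undo_depth=3 redo_depth=1
After op 6 (undo): buf='fooqux' undo_depth=2 redo_depth=2
After op 7 (delete): buf='fooqu' undo_depth=3 redo_depth=0
After op 8 (undo): buf='fooqux' undo_depth=2 redo_depth=1
After op 9 (type): buf='fooquxred' undo_depth=3 redo_depth=0
After op 10 (undo): buf='fooqux' undo_depth=2 redo_depth=1

Answer: yes yes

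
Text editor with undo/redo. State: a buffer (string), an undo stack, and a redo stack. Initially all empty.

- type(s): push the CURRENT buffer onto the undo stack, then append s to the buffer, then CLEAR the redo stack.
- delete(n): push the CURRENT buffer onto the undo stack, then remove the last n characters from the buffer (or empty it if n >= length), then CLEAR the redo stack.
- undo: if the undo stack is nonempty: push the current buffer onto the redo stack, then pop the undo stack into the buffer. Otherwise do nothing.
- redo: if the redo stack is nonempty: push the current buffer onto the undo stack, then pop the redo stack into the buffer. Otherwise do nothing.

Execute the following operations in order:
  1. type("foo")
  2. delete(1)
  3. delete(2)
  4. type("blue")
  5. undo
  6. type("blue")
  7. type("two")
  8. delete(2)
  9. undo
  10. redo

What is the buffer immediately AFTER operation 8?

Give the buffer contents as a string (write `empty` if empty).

Answer: bluet

Derivation:
After op 1 (type): buf='foo' undo_depth=1 redo_depth=0
After op 2 (delete): buf='fo' undo_depth=2 redo_depth=0
After op 3 (delete): buf='(empty)' undo_depth=3 redo_depth=0
After op 4 (type): buf='blue' undo_depth=4 redo_depth=0
After op 5 (undo): buf='(empty)' undo_depth=3 redo_depth=1
After op 6 (type): buf='blue' undo_depth=4 redo_depth=0
After op 7 (type): buf='bluetwo' undo_depth=5 redo_depth=0
After op 8 (delete): buf='bluet' undo_depth=6 redo_depth=0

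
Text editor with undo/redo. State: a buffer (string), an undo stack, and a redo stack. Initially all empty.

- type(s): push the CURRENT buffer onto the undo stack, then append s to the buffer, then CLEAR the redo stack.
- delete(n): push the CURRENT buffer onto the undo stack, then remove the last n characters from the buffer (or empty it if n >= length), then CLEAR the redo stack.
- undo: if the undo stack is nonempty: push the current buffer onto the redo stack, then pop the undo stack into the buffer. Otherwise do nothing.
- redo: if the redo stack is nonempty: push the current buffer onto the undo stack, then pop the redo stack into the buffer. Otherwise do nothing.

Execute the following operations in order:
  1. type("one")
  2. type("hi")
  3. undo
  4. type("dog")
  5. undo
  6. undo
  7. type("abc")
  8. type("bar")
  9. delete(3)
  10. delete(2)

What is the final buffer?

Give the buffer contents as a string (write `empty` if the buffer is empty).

After op 1 (type): buf='one' undo_depth=1 redo_depth=0
After op 2 (type): buf='onehi' undo_depth=2 redo_depth=0
After op 3 (undo): buf='one' undo_depth=1 redo_depth=1
After op 4 (type): buf='onedog' undo_depth=2 redo_depth=0
After op 5 (undo): buf='one' undo_depth=1 redo_depth=1
After op 6 (undo): buf='(empty)' undo_depth=0 redo_depth=2
After op 7 (type): buf='abc' undo_depth=1 redo_depth=0
After op 8 (type): buf='abcbar' undo_depth=2 redo_depth=0
After op 9 (delete): buf='abc' undo_depth=3 redo_depth=0
After op 10 (delete): buf='a' undo_depth=4 redo_depth=0

Answer: a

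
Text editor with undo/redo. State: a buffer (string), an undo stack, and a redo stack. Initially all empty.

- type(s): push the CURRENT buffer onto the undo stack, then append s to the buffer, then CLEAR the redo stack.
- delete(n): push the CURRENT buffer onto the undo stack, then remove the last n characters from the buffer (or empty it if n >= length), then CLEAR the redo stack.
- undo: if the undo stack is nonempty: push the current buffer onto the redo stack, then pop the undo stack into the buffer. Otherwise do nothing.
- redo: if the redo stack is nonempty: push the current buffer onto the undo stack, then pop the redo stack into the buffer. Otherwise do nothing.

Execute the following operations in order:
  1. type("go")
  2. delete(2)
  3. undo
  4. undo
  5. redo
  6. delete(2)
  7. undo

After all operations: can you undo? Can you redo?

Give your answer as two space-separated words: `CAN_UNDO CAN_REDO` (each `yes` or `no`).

After op 1 (type): buf='go' undo_depth=1 redo_depth=0
After op 2 (delete): buf='(empty)' undo_depth=2 redo_depth=0
After op 3 (undo): buf='go' undo_depth=1 redo_depth=1
After op 4 (undo): buf='(empty)' undo_depth=0 redo_depth=2
After op 5 (redo): buf='go' undo_depth=1 redo_depth=1
After op 6 (delete): buf='(empty)' undo_depth=2 redo_depth=0
After op 7 (undo): buf='go' undo_depth=1 redo_depth=1

Answer: yes yes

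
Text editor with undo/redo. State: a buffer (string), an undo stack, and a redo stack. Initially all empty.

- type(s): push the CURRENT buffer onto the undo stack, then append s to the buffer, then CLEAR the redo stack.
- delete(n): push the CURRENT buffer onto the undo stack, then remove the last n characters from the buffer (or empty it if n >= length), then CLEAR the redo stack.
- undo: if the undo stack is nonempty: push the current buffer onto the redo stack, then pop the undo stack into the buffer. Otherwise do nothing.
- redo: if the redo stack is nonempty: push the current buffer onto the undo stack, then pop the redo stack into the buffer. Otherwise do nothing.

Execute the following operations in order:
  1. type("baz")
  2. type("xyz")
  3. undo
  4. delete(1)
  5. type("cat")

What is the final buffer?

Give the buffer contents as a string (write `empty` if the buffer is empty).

After op 1 (type): buf='baz' undo_depth=1 redo_depth=0
After op 2 (type): buf='bazxyz' undo_depth=2 redo_depth=0
After op 3 (undo): buf='baz' undo_depth=1 redo_depth=1
After op 4 (delete): buf='ba' undo_depth=2 redo_depth=0
After op 5 (type): buf='bacat' undo_depth=3 redo_depth=0

Answer: bacat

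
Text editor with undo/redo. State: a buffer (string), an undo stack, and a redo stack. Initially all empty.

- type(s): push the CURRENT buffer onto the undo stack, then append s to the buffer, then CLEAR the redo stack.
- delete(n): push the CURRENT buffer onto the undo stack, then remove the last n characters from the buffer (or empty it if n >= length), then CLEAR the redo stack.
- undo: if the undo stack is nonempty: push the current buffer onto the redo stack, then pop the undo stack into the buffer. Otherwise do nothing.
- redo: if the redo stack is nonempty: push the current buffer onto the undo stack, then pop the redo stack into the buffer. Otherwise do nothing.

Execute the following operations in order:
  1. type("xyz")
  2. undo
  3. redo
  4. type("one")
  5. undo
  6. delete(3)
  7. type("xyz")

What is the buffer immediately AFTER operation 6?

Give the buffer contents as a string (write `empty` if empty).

After op 1 (type): buf='xyz' undo_depth=1 redo_depth=0
After op 2 (undo): buf='(empty)' undo_depth=0 redo_depth=1
After op 3 (redo): buf='xyz' undo_depth=1 redo_depth=0
After op 4 (type): buf='xyzone' undo_depth=2 redo_depth=0
After op 5 (undo): buf='xyz' undo_depth=1 redo_depth=1
After op 6 (delete): buf='(empty)' undo_depth=2 redo_depth=0

Answer: empty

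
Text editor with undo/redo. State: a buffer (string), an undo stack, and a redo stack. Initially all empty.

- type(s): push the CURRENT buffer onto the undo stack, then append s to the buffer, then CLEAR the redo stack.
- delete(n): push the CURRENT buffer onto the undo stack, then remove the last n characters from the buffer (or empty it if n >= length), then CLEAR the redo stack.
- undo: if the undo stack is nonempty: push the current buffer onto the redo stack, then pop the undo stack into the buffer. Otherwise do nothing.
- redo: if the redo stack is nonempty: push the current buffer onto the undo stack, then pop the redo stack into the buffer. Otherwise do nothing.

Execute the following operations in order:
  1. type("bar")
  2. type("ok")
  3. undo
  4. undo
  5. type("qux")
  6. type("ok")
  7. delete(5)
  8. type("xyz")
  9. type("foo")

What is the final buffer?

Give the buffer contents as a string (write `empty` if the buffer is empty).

After op 1 (type): buf='bar' undo_depth=1 redo_depth=0
After op 2 (type): buf='barok' undo_depth=2 redo_depth=0
After op 3 (undo): buf='bar' undo_depth=1 redo_depth=1
After op 4 (undo): buf='(empty)' undo_depth=0 redo_depth=2
After op 5 (type): buf='qux' undo_depth=1 redo_depth=0
After op 6 (type): buf='quxok' undo_depth=2 redo_depth=0
After op 7 (delete): buf='(empty)' undo_depth=3 redo_depth=0
After op 8 (type): buf='xyz' undo_depth=4 redo_depth=0
After op 9 (type): buf='xyzfoo' undo_depth=5 redo_depth=0

Answer: xyzfoo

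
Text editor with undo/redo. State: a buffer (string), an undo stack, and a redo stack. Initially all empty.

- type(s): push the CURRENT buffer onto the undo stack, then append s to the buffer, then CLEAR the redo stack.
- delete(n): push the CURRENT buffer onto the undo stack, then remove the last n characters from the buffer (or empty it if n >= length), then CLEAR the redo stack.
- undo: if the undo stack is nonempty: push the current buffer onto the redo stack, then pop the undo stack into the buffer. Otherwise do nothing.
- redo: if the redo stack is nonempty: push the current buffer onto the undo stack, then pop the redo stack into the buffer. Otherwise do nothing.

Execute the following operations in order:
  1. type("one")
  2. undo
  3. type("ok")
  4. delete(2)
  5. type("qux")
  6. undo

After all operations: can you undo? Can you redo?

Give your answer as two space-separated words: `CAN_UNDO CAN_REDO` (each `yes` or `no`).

After op 1 (type): buf='one' undo_depth=1 redo_depth=0
After op 2 (undo): buf='(empty)' undo_depth=0 redo_depth=1
After op 3 (type): buf='ok' undo_depth=1 redo_depth=0
After op 4 (delete): buf='(empty)' undo_depth=2 redo_depth=0
After op 5 (type): buf='qux' undo_depth=3 redo_depth=0
After op 6 (undo): buf='(empty)' undo_depth=2 redo_depth=1

Answer: yes yes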